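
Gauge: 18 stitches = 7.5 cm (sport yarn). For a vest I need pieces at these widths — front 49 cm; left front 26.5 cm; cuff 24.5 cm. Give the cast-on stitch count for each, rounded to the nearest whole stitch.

front 118; left front 64; cuff 59.

Rate = 18/7.5 = 2.4 sts per cm.
front: 49 × 2.4 = 117.60 → 118.
left front: 26.5 × 2.4 = 63.60 → 64.
cuff: 24.5 × 2.4 = 58.80 → 59.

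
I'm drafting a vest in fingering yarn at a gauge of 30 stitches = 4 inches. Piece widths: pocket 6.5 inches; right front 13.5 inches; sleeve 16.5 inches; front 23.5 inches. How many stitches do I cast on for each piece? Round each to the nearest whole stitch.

Rate = 30/4 = 7.5 sts per in.
pocket: 6.5 × 7.5 = 48.75 → 49.
right front: 13.5 × 7.5 = 101.25 → 101.
sleeve: 16.5 × 7.5 = 123.75 → 124.
front: 23.5 × 7.5 = 176.25 → 176.

pocket 49; right front 101; sleeve 124; front 176.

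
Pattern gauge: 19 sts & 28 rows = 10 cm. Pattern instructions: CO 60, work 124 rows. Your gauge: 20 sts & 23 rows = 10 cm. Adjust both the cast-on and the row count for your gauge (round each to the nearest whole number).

Stitches: 60 × 20/19 = 63.16 → 63.
Rows: 124 × 23/28 = 101.86 → 102.

Cast on 63 stitches; work 102 rows.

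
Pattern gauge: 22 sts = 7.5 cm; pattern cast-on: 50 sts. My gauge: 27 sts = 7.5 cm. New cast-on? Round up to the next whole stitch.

62 stitches.

Scale factor = 27 / 22 = 1.227.
50 × 27 / 22 = 61.36 sts.
→ 62 sts.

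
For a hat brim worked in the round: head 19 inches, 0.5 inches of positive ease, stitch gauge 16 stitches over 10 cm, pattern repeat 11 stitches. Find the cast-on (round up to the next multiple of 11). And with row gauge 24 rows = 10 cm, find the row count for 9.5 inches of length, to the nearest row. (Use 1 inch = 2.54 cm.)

Finished = 19 + 0.5 = 19.5 inches.
19.5 inches × 2.54 = 49.53 cm.
16/10 = 1.6 sts per cm; 49.53 × 1.6 = 79.25 sts.
Next multiple of 11 → 88.
9.5 inches = 24.13 cm; × 2.4 = 57.91 → 58 rows.

Cast on 88 stitches; work 58 rows.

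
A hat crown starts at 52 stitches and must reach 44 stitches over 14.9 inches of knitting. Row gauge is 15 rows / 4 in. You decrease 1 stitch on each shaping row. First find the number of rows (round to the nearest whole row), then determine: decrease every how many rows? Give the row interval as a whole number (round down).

Rows = 14.9 × 3.75 = 55.9 → 56 rows.
Stitches to remove: 8 → 8 shaping rows (at 1 st each).
56 / 8 = 7.00 → every 7 rows.

Decrease every 7th row.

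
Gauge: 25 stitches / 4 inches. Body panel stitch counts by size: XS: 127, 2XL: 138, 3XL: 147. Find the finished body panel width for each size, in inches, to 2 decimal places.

25/4 = 6.25 sts per in.
XS: 127 / 6.25 = 20.320 → 20.32 in.
2XL: 138 / 6.25 = 22.080 → 22.08 in.
3XL: 147 / 6.25 = 23.520 → 23.52 in.

XS 20.32 inches; 2XL 22.08 inches; 3XL 23.52 inches.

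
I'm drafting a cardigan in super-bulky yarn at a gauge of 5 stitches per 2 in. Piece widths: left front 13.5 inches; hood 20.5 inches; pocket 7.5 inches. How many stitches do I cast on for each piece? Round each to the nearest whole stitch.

Rate = 5/2 = 2.5 sts per in.
left front: 13.5 × 2.5 = 33.75 → 34.
hood: 20.5 × 2.5 = 51.25 → 51.
pocket: 7.5 × 2.5 = 18.75 → 19.

left front 34; hood 51; pocket 19.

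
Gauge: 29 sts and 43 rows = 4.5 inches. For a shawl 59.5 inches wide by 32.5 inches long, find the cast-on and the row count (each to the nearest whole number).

Stitch gauge = 29/4.5 = 6.444 sts/in; 59.5 × 6.444 = 383.44 → 383 sts.
Row gauge = 43/4.5 = 9.556 rows/in; 32.5 × 9.556 = 310.56 → 311 rows.

Cast on 383 stitches and work 311 rows.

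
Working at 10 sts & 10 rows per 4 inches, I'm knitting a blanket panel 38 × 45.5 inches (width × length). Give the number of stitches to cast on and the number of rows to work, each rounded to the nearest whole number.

Cast on 95 stitches and work 114 rows.

Stitch gauge = 10/4 = 2.5 sts/in; 38 × 2.5 = 95.00 → 95 sts.
Row gauge = 10/4 = 2.5 rows/in; 45.5 × 2.5 = 113.75 → 114 rows.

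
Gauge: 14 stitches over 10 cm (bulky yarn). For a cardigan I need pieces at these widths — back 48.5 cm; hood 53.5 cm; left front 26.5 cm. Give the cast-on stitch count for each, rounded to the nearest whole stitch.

back 68; hood 75; left front 37.

Rate = 14/10 = 1.4 sts per cm.
back: 48.5 × 1.4 = 67.90 → 68.
hood: 53.5 × 1.4 = 74.90 → 75.
left front: 26.5 × 1.4 = 37.10 → 37.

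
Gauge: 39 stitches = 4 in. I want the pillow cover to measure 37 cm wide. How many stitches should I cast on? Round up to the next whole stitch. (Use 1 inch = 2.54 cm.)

37 cm = 14.57 in.
39 stitches / 4 in = 9.75 stitches per inch.
14.57 × 9.75 = 142.03 stitches.
Round up → 143.

CO 143 sts.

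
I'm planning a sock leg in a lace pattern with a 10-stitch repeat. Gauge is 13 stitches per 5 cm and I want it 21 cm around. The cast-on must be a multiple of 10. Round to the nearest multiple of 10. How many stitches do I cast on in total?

13 / 5 = 2.6 sts per cm.
21 × 2.6 = 54.60 sts.
Nearest multiple of 10: 50.

CO 50 sts.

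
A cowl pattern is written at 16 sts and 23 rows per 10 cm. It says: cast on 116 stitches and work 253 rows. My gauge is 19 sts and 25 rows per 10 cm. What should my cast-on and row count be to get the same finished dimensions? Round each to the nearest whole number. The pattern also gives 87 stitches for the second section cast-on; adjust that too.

Stitches: 116 × 19/16 = 137.75 → 138.
Rows: 253 × 25/23 = 275.00 → 275.
second section cast-on: 87 × 19/16 = 103.31 → 103.

Cast on 138 stitches; work 275 rows; second section cast-on 103 stitches.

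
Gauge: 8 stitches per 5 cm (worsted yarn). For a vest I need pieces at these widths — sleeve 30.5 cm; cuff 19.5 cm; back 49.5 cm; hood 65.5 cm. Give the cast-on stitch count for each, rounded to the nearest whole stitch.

Rate = 8/5 = 1.6 sts per cm.
sleeve: 30.5 × 1.6 = 48.80 → 49.
cuff: 19.5 × 1.6 = 31.20 → 31.
back: 49.5 × 1.6 = 79.20 → 79.
hood: 65.5 × 1.6 = 104.80 → 105.

sleeve 49; cuff 31; back 79; hood 105.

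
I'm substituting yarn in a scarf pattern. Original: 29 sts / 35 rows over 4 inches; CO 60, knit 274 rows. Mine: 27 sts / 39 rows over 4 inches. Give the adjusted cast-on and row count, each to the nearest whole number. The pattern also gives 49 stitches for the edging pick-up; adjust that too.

Cast on 56 stitches; work 305 rows; edging pick-up 46 stitches.

Stitches: 60 × 27/29 = 55.86 → 56.
Rows: 274 × 39/35 = 305.31 → 305.
edging pick-up: 49 × 27/29 = 45.62 → 46.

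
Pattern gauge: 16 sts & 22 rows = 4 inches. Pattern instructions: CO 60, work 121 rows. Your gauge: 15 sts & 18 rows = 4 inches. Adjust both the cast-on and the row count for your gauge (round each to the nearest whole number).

Cast on 56 stitches; work 99 rows.

Stitches: 60 × 15/16 = 56.25 → 56.
Rows: 121 × 18/22 = 99.00 → 99.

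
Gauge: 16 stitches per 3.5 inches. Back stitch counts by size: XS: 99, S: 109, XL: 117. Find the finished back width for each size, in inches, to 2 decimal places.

XS 21.66 inches; S 23.84 inches; XL 25.59 inches.

16/3.5 = 4.571 sts per in.
XS: 99 / 4.571 = 21.656 → 21.66 in.
S: 109 / 4.571 = 23.844 → 23.84 in.
XL: 117 / 4.571 = 25.594 → 25.59 in.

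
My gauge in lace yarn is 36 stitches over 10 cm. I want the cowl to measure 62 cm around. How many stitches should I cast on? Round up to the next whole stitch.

36 stitches / 10 cm = 3.6 stitches per cm.
62 × 3.6 = 223.20 stitches.
Round up → 224.

224 stitches.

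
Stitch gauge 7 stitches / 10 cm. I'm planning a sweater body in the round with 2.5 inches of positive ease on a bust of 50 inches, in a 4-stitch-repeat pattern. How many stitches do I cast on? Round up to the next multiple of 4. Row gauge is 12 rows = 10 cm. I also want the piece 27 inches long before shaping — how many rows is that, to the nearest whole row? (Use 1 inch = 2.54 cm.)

Cast on 96 stitches; work 82 rows.

Finished = 50 + 2.5 = 52.5 inches.
52.5 inches × 2.54 = 133.35 cm.
7/10 = 0.7 sts per cm; 133.35 × 0.7 = 93.34 sts.
Next multiple of 4 → 96.
27 inches = 68.58 cm; × 1.2 = 82.30 → 82 rows.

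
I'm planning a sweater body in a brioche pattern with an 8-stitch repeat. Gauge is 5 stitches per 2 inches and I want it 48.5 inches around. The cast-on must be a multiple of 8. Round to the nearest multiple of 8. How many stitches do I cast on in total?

CO 120 sts.

5 / 2 = 2.5 sts per inch.
48.5 × 2.5 = 121.25 sts.
Nearest multiple of 8: 120.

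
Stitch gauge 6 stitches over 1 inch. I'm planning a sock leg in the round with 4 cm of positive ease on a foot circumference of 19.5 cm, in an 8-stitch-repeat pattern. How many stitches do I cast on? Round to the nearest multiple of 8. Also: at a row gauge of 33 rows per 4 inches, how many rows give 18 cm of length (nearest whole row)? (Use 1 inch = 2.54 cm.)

Cast on 56 stitches; work 58 rows.

Finished = 19.5 + 4 = 23.5 cm.
23.5 cm × 1/2.54 = 9.25 inches.
6/1 = 6 sts per in; 9.25 × 6 = 55.51 sts.
Nearest multiple of 8 → 56.
18 cm = 7.09 inches; × 8.25 = 58.46 → 58 rows.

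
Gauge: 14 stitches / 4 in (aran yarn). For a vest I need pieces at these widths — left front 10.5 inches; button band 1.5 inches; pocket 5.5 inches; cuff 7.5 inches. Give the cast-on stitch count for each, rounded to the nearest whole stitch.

Rate = 14/4 = 3.5 sts per in.
left front: 10.5 × 3.5 = 36.75 → 37.
button band: 1.5 × 3.5 = 5.25 → 5.
pocket: 5.5 × 3.5 = 19.25 → 19.
cuff: 7.5 × 3.5 = 26.25 → 26.

left front 37; button band 5; pocket 19; cuff 26.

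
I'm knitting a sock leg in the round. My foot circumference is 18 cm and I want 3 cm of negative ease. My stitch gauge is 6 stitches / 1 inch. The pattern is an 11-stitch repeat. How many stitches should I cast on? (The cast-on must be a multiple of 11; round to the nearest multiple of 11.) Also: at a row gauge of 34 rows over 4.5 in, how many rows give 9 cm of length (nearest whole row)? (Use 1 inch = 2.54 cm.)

Finished = 18 − 3 = 15 cm.
15 cm × 1/2.54 = 5.91 inches.
6/1 = 6 sts per in; 5.91 × 6 = 35.43 sts.
Nearest multiple of 11 → 33.
9 cm = 3.54 inches; × 7.556 = 26.77 → 27 rows.

Cast on 33 stitches; work 27 rows.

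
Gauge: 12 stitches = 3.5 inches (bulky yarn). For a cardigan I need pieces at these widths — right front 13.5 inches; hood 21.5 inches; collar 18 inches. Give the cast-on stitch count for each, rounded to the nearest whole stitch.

right front 46; hood 74; collar 62.

Rate = 12/3.5 = 3.429 sts per in.
right front: 13.5 × 3.429 = 46.29 → 46.
hood: 21.5 × 3.429 = 73.71 → 74.
collar: 18 × 3.429 = 61.71 → 62.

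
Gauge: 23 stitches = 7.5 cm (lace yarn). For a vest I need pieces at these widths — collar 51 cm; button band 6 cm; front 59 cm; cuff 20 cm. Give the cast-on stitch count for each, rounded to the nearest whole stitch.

collar 156; button band 18; front 181; cuff 61.

Rate = 23/7.5 = 3.067 sts per cm.
collar: 51 × 3.067 = 156.40 → 156.
button band: 6 × 3.067 = 18.40 → 18.
front: 59 × 3.067 = 180.93 → 181.
cuff: 20 × 3.067 = 61.33 → 61.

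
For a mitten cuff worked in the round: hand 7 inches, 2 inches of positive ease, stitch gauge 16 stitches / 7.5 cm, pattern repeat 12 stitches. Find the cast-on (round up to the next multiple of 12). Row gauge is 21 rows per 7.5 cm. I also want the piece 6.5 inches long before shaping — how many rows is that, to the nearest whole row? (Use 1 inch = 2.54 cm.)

Cast on 60 stitches; work 46 rows.

Finished = 7 + 2 = 9 inches.
9 inches × 2.54 = 22.86 cm.
16/7.5 = 2.133 sts per cm; 22.86 × 2.133 = 48.77 sts.
Next multiple of 12 → 60.
6.5 inches = 16.51 cm; × 2.8 = 46.23 → 46 rows.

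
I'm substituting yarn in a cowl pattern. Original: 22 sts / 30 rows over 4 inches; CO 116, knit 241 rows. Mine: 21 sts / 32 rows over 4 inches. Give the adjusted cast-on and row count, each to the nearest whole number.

Cast on 111 stitches; work 257 rows.

Stitches: 116 × 21/22 = 110.73 → 111.
Rows: 241 × 32/30 = 257.07 → 257.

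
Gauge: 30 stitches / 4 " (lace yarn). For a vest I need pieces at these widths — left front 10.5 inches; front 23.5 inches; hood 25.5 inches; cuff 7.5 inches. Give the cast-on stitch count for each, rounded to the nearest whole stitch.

left front 79; front 176; hood 191; cuff 56.

Rate = 30/4 = 7.5 sts per in.
left front: 10.5 × 7.5 = 78.75 → 79.
front: 23.5 × 7.5 = 176.25 → 176.
hood: 25.5 × 7.5 = 191.25 → 191.
cuff: 7.5 × 7.5 = 56.25 → 56.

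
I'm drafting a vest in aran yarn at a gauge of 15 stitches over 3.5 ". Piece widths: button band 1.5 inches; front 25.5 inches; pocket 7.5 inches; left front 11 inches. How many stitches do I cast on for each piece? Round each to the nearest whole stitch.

button band 6; front 109; pocket 32; left front 47.

Rate = 15/3.5 = 4.286 sts per in.
button band: 1.5 × 4.286 = 6.43 → 6.
front: 25.5 × 4.286 = 109.29 → 109.
pocket: 7.5 × 4.286 = 32.14 → 32.
left front: 11 × 4.286 = 47.14 → 47.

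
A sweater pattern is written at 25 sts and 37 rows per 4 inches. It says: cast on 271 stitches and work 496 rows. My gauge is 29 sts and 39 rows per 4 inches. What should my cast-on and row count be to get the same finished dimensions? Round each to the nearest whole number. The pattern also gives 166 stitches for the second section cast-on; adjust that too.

Cast on 314 stitches; work 523 rows; second section cast-on 193 stitches.

Stitches: 271 × 29/25 = 314.36 → 314.
Rows: 496 × 39/37 = 522.81 → 523.
second section cast-on: 166 × 29/25 = 192.56 → 193.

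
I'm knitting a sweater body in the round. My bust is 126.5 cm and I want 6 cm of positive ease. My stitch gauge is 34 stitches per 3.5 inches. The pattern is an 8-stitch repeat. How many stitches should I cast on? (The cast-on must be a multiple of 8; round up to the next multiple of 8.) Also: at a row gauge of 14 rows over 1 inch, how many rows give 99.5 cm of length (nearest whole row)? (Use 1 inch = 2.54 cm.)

Cast on 512 stitches; work 548 rows.

Finished = 126.5 + 6 = 132.5 cm.
132.5 cm × 1/2.54 = 52.17 inches.
34/3.5 = 9.714 sts per in; 52.17 × 9.714 = 506.75 sts.
Next multiple of 8 → 512.
99.5 cm = 39.17 inches; × 14 = 548.43 → 548 rows.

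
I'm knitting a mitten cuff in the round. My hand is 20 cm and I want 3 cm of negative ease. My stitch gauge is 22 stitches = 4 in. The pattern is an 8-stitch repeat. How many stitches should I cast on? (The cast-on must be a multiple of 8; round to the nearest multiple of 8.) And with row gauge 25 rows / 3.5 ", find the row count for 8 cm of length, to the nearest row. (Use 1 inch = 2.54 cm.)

Finished = 20 − 3 = 17 cm.
17 cm × 1/2.54 = 6.69 inches.
22/4 = 5.5 sts per in; 6.69 × 5.5 = 36.81 sts.
Nearest multiple of 8 → 40.
8 cm = 3.15 inches; × 7.143 = 22.50 → 22 rows.

Cast on 40 stitches; work 22 rows.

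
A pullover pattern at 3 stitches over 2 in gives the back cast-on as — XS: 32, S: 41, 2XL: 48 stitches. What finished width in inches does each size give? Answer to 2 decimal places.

XS 21.33 inches; S 27.33 inches; 2XL 32.00 inches.

3/2 = 1.5 sts per in.
XS: 32 / 1.5 = 21.333 → 21.33 in.
S: 41 / 1.5 = 27.333 → 27.33 in.
2XL: 48 / 1.5 = 32.000 → 32.00 in.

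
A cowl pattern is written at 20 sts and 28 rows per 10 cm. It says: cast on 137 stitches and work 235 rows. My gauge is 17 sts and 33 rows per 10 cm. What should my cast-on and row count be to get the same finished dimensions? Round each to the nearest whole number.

Cast on 116 stitches; work 277 rows.

Stitches: 137 × 17/20 = 116.45 → 116.
Rows: 235 × 33/28 = 276.96 → 277.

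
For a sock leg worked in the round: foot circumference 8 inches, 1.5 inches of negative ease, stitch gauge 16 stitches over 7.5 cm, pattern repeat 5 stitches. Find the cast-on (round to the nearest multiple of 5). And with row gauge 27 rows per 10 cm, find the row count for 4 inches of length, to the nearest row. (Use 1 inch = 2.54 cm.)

Cast on 35 stitches; work 27 rows.

Finished = 8 − 1.5 = 6.5 inches.
6.5 inches × 2.54 = 16.51 cm.
16/7.5 = 2.133 sts per cm; 16.51 × 2.133 = 35.22 sts.
Nearest multiple of 5 → 35.
4 inches = 10.16 cm; × 2.7 = 27.43 → 27 rows.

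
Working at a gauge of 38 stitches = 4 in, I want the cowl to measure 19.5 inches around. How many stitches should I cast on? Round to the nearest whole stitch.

CO 185 sts.

38 stitches / 4 in = 9.5 stitches per inch.
19.5 × 9.5 = 185.25 stitches.
Round to nearest → 185.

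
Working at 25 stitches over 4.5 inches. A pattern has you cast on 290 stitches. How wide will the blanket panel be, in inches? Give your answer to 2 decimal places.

25 stitches / 4.5 inch = 5.556 stitches per inch.
290 / 5.556 = 52.200 inches.

52.20 inches.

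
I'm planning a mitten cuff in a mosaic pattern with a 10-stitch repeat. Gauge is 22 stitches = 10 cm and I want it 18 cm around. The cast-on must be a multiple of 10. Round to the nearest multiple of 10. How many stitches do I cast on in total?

22 / 10 = 2.2 sts per cm.
18 × 2.2 = 39.60 sts.
Nearest multiple of 10: 40.

40 stitches.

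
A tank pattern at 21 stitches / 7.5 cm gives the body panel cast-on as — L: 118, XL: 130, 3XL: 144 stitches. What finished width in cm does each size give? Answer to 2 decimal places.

21/7.5 = 2.8 sts per cm.
L: 118 / 2.8 = 42.143 → 42.14 cm.
XL: 130 / 2.8 = 46.429 → 46.43 cm.
3XL: 144 / 2.8 = 51.429 → 51.43 cm.

L 42.14 cm; XL 46.43 cm; 3XL 51.43 cm.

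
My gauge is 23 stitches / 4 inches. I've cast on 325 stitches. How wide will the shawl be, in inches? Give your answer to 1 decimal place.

56.5 inches.

23 stitches / 4 inch = 5.75 stitches per inch.
325 / 5.75 = 56.52 inches.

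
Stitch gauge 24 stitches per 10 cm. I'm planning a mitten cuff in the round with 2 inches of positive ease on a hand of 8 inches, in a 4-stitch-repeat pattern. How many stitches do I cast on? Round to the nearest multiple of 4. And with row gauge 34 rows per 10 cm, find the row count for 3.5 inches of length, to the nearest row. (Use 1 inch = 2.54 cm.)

Cast on 60 stitches; work 30 rows.

Finished = 8 + 2 = 10 inches.
10 inches × 2.54 = 25.40 cm.
24/10 = 2.4 sts per cm; 25.40 × 2.4 = 60.96 sts.
Nearest multiple of 4 → 60.
3.5 inches = 8.89 cm; × 3.4 = 30.23 → 30 rows.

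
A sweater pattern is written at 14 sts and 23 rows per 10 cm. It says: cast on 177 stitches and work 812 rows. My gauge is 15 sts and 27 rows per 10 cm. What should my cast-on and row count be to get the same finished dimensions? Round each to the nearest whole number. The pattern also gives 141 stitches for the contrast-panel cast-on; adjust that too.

Stitches: 177 × 15/14 = 189.64 → 190.
Rows: 812 × 27/23 = 953.22 → 953.
contrast-panel cast-on: 141 × 15/14 = 151.07 → 151.

Cast on 190 stitches; work 953 rows; contrast-panel cast-on 151 stitches.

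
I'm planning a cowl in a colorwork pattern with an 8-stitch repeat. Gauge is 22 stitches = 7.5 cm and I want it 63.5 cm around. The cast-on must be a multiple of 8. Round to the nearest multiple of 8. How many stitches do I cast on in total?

22 / 7.5 = 2.933 sts per cm.
63.5 × 2.933 = 186.27 sts.
Nearest multiple of 8: 184.

Cast on 184 stitches.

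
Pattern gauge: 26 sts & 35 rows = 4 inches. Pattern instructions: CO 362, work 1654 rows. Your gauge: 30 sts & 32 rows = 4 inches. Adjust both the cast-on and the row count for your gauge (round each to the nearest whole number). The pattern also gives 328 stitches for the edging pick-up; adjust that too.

Stitches: 362 × 30/26 = 417.69 → 418.
Rows: 1654 × 32/35 = 1512.23 → 1512.
edging pick-up: 328 × 30/26 = 378.46 → 378.

Cast on 418 stitches; work 1512 rows; edging pick-up 378 stitches.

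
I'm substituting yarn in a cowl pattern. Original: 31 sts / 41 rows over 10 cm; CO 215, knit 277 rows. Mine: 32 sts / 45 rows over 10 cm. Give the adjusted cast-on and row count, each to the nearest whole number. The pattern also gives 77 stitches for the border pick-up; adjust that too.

Stitches: 215 × 32/31 = 221.94 → 222.
Rows: 277 × 45/41 = 304.02 → 304.
border pick-up: 77 × 32/31 = 79.48 → 79.

Cast on 222 stitches; work 304 rows; border pick-up 79 stitches.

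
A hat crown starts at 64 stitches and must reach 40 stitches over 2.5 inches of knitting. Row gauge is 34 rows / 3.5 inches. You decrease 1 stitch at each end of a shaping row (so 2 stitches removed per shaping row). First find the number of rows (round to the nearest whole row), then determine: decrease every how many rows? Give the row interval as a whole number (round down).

Rows = 2.5 × 9.714 = 24.3 → 24 rows.
Stitches to remove: 24 → 12 shaping rows (at 2 st each).
24 / 12 = 2.00 → every 2 rows.

Decrease every 2nd row.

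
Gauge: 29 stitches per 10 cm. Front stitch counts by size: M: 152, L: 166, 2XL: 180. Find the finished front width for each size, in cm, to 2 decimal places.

29/10 = 2.9 sts per cm.
M: 152 / 2.9 = 52.414 → 52.41 cm.
L: 166 / 2.9 = 57.241 → 57.24 cm.
2XL: 180 / 2.9 = 62.069 → 62.07 cm.

M 52.41 cm; L 57.24 cm; 2XL 62.07 cm.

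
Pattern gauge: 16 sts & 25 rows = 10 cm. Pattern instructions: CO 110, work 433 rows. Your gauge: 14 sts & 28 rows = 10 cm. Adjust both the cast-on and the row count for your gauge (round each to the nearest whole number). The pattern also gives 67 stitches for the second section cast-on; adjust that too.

Cast on 96 stitches; work 485 rows; second section cast-on 59 stitches.

Stitches: 110 × 14/16 = 96.25 → 96.
Rows: 433 × 28/25 = 484.96 → 485.
second section cast-on: 67 × 14/16 = 58.62 → 59.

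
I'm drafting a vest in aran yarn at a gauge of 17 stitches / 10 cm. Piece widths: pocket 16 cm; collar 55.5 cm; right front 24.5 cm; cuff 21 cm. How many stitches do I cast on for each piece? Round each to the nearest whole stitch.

pocket 27; collar 94; right front 42; cuff 36.

Rate = 17/10 = 1.7 sts per cm.
pocket: 16 × 1.7 = 27.20 → 27.
collar: 55.5 × 1.7 = 94.35 → 94.
right front: 24.5 × 1.7 = 41.65 → 42.
cuff: 21 × 1.7 = 35.70 → 36.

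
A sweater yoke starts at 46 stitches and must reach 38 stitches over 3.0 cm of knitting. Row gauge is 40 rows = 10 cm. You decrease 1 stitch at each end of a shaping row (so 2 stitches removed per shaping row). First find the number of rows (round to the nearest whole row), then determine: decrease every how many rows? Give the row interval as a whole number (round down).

Rows = 3.0 × 4 = 12.0 → 12 rows.
Stitches to remove: 8 → 4 shaping rows (at 2 st each).
12 / 4 = 3.00 → every 3 rows.

Decrease every 3rd row.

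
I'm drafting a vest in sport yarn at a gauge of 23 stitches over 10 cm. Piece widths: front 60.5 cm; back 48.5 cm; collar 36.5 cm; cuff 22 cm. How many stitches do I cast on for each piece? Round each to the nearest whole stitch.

Rate = 23/10 = 2.3 sts per cm.
front: 60.5 × 2.3 = 139.15 → 139.
back: 48.5 × 2.3 = 111.55 → 112.
collar: 36.5 × 2.3 = 83.95 → 84.
cuff: 22 × 2.3 = 50.60 → 51.

front 139; back 112; collar 84; cuff 51.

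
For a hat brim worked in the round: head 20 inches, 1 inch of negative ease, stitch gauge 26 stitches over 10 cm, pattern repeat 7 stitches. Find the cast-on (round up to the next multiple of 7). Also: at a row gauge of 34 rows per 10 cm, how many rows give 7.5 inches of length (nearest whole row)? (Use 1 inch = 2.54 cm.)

Cast on 126 stitches; work 65 rows.

Finished = 20 − 1 = 19 inches.
19 inches × 2.54 = 48.26 cm.
26/10 = 2.6 sts per cm; 48.26 × 2.6 = 125.48 sts.
Next multiple of 7 → 126.
7.5 inches = 19.05 cm; × 3.4 = 64.77 → 65 rows.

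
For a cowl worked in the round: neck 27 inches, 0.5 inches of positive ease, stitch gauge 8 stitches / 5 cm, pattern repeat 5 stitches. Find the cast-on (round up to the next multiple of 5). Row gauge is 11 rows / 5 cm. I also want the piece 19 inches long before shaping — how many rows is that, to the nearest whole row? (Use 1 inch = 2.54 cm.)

Cast on 115 stitches; work 106 rows.

Finished = 27 + 0.5 = 27.5 inches.
27.5 inches × 2.54 = 69.85 cm.
8/5 = 1.6 sts per cm; 69.85 × 1.6 = 111.76 sts.
Next multiple of 5 → 115.
19 inches = 48.26 cm; × 2.2 = 106.17 → 106 rows.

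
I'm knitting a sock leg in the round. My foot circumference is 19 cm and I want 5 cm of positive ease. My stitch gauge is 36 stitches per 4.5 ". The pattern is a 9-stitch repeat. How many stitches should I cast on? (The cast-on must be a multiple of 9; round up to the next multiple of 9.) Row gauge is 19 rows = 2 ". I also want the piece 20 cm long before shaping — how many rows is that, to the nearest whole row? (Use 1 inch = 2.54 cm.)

Finished = 19 + 5 = 24 cm.
24 cm × 1/2.54 = 9.45 inches.
36/4.5 = 8 sts per in; 9.45 × 8 = 75.59 sts.
Next multiple of 9 → 81.
20 cm = 7.87 inches; × 9.5 = 74.80 → 75 rows.

Cast on 81 stitches; work 75 rows.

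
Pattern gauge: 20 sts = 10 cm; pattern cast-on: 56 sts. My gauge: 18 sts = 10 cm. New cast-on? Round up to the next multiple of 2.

Scale factor = 18 / 20 = 0.900.
56 × 18 / 20 = 50.40 sts.
→ 52 sts.

52 stitches.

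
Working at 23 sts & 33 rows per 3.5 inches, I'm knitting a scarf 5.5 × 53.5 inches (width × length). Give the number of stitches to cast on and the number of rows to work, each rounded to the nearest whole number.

Cast on 36 stitches and work 504 rows.

Stitch gauge = 23/3.5 = 6.571 sts/in; 5.5 × 6.571 = 36.14 → 36 sts.
Row gauge = 33/3.5 = 9.429 rows/in; 53.5 × 9.429 = 504.43 → 504 rows.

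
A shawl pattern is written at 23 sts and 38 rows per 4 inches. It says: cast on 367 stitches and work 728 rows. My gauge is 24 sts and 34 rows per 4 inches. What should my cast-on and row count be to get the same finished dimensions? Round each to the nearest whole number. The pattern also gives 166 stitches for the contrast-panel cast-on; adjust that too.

Stitches: 367 × 24/23 = 382.96 → 383.
Rows: 728 × 34/38 = 651.37 → 651.
contrast-panel cast-on: 166 × 24/23 = 173.22 → 173.

Cast on 383 stitches; work 651 rows; contrast-panel cast-on 173 stitches.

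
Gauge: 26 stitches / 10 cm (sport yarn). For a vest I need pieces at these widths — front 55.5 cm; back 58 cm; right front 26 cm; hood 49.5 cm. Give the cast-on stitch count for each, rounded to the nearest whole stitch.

Rate = 26/10 = 2.6 sts per cm.
front: 55.5 × 2.6 = 144.30 → 144.
back: 58 × 2.6 = 150.80 → 151.
right front: 26 × 2.6 = 67.60 → 68.
hood: 49.5 × 2.6 = 128.70 → 129.

front 144; back 151; right front 68; hood 129.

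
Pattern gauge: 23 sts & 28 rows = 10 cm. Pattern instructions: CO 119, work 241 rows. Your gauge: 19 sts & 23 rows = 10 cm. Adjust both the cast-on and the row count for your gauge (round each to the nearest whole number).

Cast on 98 stitches; work 198 rows.

Stitches: 119 × 19/23 = 98.30 → 98.
Rows: 241 × 23/28 = 197.96 → 198.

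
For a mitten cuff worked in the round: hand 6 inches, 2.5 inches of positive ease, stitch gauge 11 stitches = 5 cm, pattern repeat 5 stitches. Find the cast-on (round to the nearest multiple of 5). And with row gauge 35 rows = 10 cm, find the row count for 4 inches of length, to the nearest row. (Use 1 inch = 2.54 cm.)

Finished = 6 + 2.5 = 8.5 inches.
8.5 inches × 2.54 = 21.59 cm.
11/5 = 2.2 sts per cm; 21.59 × 2.2 = 47.50 sts.
Nearest multiple of 5 → 45.
4 inches = 10.16 cm; × 3.5 = 35.56 → 36 rows.

Cast on 45 stitches; work 36 rows.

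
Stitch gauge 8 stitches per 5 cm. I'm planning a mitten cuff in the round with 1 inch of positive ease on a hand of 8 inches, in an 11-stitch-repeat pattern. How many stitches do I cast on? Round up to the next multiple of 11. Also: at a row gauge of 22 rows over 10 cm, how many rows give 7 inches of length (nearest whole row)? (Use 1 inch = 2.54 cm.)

Finished = 8 + 1 = 9 inches.
9 inches × 2.54 = 22.86 cm.
8/5 = 1.6 sts per cm; 22.86 × 1.6 = 36.58 sts.
Next multiple of 11 → 44.
7 inches = 17.78 cm; × 2.2 = 39.12 → 39 rows.

Cast on 44 stitches; work 39 rows.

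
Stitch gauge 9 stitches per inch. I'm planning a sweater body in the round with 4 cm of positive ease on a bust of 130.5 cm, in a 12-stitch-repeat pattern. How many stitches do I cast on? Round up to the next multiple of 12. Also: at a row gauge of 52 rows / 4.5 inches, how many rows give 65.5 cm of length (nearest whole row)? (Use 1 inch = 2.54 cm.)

Finished = 130.5 + 4 = 134.5 cm.
134.5 cm × 1/2.54 = 52.95 inches.
9/1 = 9 sts per in; 52.95 × 9 = 476.57 sts.
Next multiple of 12 → 480.
65.5 cm = 25.79 inches; × 11.556 = 297.99 → 298 rows.

Cast on 480 stitches; work 298 rows.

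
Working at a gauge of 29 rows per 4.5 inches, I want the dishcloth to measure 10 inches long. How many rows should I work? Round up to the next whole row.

Work 65 rows.

29 rows / 4.5 in = 6.444 rows per inch.
10 × 6.444 = 64.44 rows.
Round up → 65.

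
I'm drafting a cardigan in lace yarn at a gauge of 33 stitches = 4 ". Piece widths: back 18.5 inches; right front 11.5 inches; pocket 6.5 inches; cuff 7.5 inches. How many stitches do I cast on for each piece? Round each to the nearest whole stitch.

back 153; right front 95; pocket 54; cuff 62.

Rate = 33/4 = 8.25 sts per in.
back: 18.5 × 8.25 = 152.62 → 153.
right front: 11.5 × 8.25 = 94.88 → 95.
pocket: 6.5 × 8.25 = 53.62 → 54.
cuff: 7.5 × 8.25 = 61.88 → 62.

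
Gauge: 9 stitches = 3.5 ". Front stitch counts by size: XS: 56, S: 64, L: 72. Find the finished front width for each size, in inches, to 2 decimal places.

XS 21.78 inches; S 24.89 inches; L 28.00 inches.

9/3.5 = 2.571 sts per in.
XS: 56 / 2.571 = 21.778 → 21.78 in.
S: 64 / 2.571 = 24.889 → 24.89 in.
L: 72 / 2.571 = 28.000 → 28.00 in.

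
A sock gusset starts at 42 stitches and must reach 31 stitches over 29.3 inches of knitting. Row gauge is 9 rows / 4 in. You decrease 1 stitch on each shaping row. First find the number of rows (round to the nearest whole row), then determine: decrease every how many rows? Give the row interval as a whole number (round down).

Rows = 29.3 × 2.25 = 65.9 → 66 rows.
Stitches to remove: 11 → 11 shaping rows (at 1 st each).
66 / 11 = 6.00 → every 6 rows.

Decrease every 6th row.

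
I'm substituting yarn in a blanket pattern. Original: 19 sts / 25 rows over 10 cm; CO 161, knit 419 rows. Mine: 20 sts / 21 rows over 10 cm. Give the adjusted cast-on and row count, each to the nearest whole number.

Cast on 169 stitches; work 352 rows.

Stitches: 161 × 20/19 = 169.47 → 169.
Rows: 419 × 21/25 = 351.96 → 352.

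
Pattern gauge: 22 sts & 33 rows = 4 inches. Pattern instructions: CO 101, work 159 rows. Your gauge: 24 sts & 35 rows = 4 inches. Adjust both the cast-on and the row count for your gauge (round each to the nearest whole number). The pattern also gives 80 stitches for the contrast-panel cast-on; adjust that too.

Stitches: 101 × 24/22 = 110.18 → 110.
Rows: 159 × 35/33 = 168.64 → 169.
contrast-panel cast-on: 80 × 24/22 = 87.27 → 87.

Cast on 110 stitches; work 169 rows; contrast-panel cast-on 87 stitches.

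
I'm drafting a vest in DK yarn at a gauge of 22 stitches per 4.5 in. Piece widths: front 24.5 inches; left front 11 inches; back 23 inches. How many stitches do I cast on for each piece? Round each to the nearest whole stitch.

front 120; left front 54; back 112.

Rate = 22/4.5 = 4.889 sts per in.
front: 24.5 × 4.889 = 119.78 → 120.
left front: 11 × 4.889 = 53.78 → 54.
back: 23 × 4.889 = 112.44 → 112.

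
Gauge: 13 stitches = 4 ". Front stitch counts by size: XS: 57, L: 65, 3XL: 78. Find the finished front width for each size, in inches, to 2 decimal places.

XS 17.54 inches; L 20.00 inches; 3XL 24.00 inches.

13/4 = 3.25 sts per in.
XS: 57 / 3.25 = 17.538 → 17.54 in.
L: 65 / 3.25 = 20.000 → 20.00 in.
3XL: 78 / 3.25 = 24.000 → 24.00 in.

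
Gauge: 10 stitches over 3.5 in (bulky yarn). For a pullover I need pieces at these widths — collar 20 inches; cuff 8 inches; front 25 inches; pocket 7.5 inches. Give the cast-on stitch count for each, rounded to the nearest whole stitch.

collar 57; cuff 23; front 71; pocket 21.

Rate = 10/3.5 = 2.857 sts per in.
collar: 20 × 2.857 = 57.14 → 57.
cuff: 8 × 2.857 = 22.86 → 23.
front: 25 × 2.857 = 71.43 → 71.
pocket: 7.5 × 2.857 = 21.43 → 21.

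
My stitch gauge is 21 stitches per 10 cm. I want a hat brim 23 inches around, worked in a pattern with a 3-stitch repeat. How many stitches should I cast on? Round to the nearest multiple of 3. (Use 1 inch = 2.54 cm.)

23 in = 23 × 2.54 = 58.42 cm.
21 / 10 = 2.1 sts/cm.
58.42 × 2.1 = 122.68 sts.
→ 123.

Cast on 123 stitches.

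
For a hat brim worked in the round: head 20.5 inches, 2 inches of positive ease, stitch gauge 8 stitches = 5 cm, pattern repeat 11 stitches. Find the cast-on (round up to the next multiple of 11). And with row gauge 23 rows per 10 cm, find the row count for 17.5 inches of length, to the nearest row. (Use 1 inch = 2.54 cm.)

Cast on 99 stitches; work 102 rows.

Finished = 20.5 + 2 = 22.5 inches.
22.5 inches × 2.54 = 57.15 cm.
8/5 = 1.6 sts per cm; 57.15 × 1.6 = 91.44 sts.
Next multiple of 11 → 99.
17.5 inches = 44.45 cm; × 2.3 = 102.23 → 102 rows.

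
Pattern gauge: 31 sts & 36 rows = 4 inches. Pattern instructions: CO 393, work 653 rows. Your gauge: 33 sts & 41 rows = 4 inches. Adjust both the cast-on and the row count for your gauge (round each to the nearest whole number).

Stitches: 393 × 33/31 = 418.35 → 418.
Rows: 653 × 41/36 = 743.69 → 744.

Cast on 418 stitches; work 744 rows.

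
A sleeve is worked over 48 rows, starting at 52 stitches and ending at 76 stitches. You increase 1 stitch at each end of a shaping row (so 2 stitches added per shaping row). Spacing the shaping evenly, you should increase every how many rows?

Stitches to add: |76 − 52| = 24.
Shaping rows needed: 24 / 2 = 12.
48 rows / 12 = every 4 rows.

Increase every 4th row.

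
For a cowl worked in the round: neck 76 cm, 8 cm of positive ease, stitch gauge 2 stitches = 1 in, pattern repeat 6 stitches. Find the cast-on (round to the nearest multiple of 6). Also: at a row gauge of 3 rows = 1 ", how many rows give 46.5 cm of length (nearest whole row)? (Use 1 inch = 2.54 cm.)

Cast on 66 stitches; work 55 rows.

Finished = 76 + 8 = 84 cm.
84 cm × 1/2.54 = 33.07 inches.
2/1 = 2 sts per in; 33.07 × 2 = 66.14 sts.
Nearest multiple of 6 → 66.
46.5 cm = 18.31 inches; × 3 = 54.92 → 55 rows.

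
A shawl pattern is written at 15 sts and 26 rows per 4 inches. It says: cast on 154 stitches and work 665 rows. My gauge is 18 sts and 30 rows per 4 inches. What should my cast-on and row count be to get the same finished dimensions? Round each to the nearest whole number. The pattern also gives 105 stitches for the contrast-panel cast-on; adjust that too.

Cast on 185 stitches; work 767 rows; contrast-panel cast-on 126 stitches.

Stitches: 154 × 18/15 = 184.80 → 185.
Rows: 665 × 30/26 = 767.31 → 767.
contrast-panel cast-on: 105 × 18/15 = 126.00 → 126.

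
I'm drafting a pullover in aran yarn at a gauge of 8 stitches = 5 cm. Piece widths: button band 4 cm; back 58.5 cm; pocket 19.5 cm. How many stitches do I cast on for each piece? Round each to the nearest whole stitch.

button band 6; back 94; pocket 31.

Rate = 8/5 = 1.6 sts per cm.
button band: 4 × 1.6 = 6.40 → 6.
back: 58.5 × 1.6 = 93.60 → 94.
pocket: 19.5 × 1.6 = 31.20 → 31.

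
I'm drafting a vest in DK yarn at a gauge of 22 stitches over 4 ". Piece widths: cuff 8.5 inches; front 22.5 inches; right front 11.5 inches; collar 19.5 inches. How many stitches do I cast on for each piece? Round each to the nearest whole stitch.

cuff 47; front 124; right front 63; collar 107.

Rate = 22/4 = 5.5 sts per in.
cuff: 8.5 × 5.5 = 46.75 → 47.
front: 22.5 × 5.5 = 123.75 → 124.
right front: 11.5 × 5.5 = 63.25 → 63.
collar: 19.5 × 5.5 = 107.25 → 107.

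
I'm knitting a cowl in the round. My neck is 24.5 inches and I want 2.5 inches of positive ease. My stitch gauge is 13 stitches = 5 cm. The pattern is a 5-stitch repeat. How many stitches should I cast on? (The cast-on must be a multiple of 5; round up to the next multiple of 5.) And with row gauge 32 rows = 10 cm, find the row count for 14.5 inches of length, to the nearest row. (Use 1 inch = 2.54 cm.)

Finished = 24.5 + 2.5 = 27 inches.
27 inches × 2.54 = 68.58 cm.
13/5 = 2.6 sts per cm; 68.58 × 2.6 = 178.31 sts.
Next multiple of 5 → 180.
14.5 inches = 36.83 cm; × 3.2 = 117.86 → 118 rows.

Cast on 180 stitches; work 118 rows.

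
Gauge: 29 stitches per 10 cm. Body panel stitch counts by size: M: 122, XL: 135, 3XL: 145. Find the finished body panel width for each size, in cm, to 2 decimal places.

29/10 = 2.9 sts per cm.
M: 122 / 2.9 = 42.069 → 42.07 cm.
XL: 135 / 2.9 = 46.552 → 46.55 cm.
3XL: 145 / 2.9 = 50.000 → 50.00 cm.

M 42.07 cm; XL 46.55 cm; 3XL 50.00 cm.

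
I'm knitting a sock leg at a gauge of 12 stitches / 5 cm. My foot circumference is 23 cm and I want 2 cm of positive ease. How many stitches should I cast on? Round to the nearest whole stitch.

CO 60 sts.

Finished = 23 + 2 = 25 cm.
12 / 5 = 2.4 sts per cm.
25.00 × 2.4 = 60.00 sts.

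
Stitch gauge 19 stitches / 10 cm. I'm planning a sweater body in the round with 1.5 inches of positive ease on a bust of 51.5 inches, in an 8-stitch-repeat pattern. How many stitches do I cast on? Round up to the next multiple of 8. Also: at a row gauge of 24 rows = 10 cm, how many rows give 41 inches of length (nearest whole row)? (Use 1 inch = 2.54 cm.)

Finished = 51.5 + 1.5 = 53 inches.
53 inches × 2.54 = 134.62 cm.
19/10 = 1.9 sts per cm; 134.62 × 1.9 = 255.78 sts.
Next multiple of 8 → 256.
41 inches = 104.14 cm; × 2.4 = 249.94 → 250 rows.

Cast on 256 stitches; work 250 rows.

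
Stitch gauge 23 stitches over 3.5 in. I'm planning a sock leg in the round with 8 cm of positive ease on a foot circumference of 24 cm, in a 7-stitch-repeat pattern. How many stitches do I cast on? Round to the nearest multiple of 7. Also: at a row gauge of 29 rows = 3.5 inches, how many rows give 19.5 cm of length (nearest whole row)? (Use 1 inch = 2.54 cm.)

Cast on 84 stitches; work 64 rows.

Finished = 24 + 8 = 32 cm.
32 cm × 1/2.54 = 12.60 inches.
23/3.5 = 6.571 sts per in; 12.60 × 6.571 = 82.79 sts.
Nearest multiple of 7 → 84.
19.5 cm = 7.68 inches; × 8.286 = 63.61 → 64 rows.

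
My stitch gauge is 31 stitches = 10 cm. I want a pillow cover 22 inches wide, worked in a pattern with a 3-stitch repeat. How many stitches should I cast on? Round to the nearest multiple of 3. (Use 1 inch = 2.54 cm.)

22 in = 22 × 2.54 = 55.88 cm.
31 / 10 = 3.1 sts/cm.
55.88 × 3.1 = 173.23 sts.
→ 174.

174 stitches.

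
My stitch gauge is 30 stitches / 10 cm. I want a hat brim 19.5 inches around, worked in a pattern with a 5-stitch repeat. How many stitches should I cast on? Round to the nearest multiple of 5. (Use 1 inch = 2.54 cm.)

19.5 in = 19.5 × 2.54 = 49.53 cm.
30 / 10 = 3 sts/cm.
49.53 × 3 = 148.59 sts.
→ 150.

CO 150 sts.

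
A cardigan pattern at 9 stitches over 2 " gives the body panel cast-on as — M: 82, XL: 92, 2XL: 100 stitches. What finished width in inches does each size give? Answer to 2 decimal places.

9/2 = 4.5 sts per in.
M: 82 / 4.5 = 18.222 → 18.22 in.
XL: 92 / 4.5 = 20.444 → 20.44 in.
2XL: 100 / 4.5 = 22.222 → 22.22 in.

M 18.22 inches; XL 20.44 inches; 2XL 22.22 inches.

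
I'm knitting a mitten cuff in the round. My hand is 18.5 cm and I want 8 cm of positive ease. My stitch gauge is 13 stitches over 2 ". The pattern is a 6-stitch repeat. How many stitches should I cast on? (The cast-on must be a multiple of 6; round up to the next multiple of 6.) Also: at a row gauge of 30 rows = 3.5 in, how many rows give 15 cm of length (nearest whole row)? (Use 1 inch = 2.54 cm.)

Finished = 18.5 + 8 = 26.5 cm.
26.5 cm × 1/2.54 = 10.43 inches.
13/2 = 6.5 sts per in; 10.43 × 6.5 = 67.81 sts.
Next multiple of 6 → 72.
15 cm = 5.91 inches; × 8.571 = 50.62 → 51 rows.

Cast on 72 stitches; work 51 rows.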